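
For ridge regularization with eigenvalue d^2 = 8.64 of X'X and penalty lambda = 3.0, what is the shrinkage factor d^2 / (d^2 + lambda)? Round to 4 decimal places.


d^2 + lambda = 8.64 + 3.0 = 11.6400.
Shrinkage factor = 8.64/11.6400 = 0.7423.

0.7423


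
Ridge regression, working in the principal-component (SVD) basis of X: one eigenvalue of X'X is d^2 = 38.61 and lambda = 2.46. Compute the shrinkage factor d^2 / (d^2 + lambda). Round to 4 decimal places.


Denominator = d^2 + lambda = 38.61 + 2.46 = 41.0700.
Shrinkage = 38.61 / 41.0700 = 0.9401.

0.9401


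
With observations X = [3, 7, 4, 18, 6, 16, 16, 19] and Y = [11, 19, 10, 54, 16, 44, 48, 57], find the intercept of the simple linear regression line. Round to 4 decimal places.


First find the slope: b1 = 2.9905.
Means: xbar = 11.1250, ybar = 32.3750.
b0 = ybar - b1 * xbar = 32.3750 - 2.9905 * 11.1250 = -0.8947.

-0.8947


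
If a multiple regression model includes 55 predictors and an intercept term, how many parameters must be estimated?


Including the intercept, the model has 55 predictor coefficients + 1 intercept.
Total = 56.

56


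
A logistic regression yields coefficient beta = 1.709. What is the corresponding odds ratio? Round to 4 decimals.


Odds ratio = exp(beta) = exp(1.709).
= 5.5234.

5.5234


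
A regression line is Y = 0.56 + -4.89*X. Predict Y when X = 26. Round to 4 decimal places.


Plug X = 26 into Y = 0.56 + -4.89*X:
Y = 0.56 + -127.1400 = -126.5800.

-126.5800


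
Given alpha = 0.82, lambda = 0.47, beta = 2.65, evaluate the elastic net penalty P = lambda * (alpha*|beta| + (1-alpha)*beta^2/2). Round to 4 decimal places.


alpha * |beta| = 0.82 * 2.65 = 2.1730.
(1-alpha) * beta^2/2 = 0.18 * 7.0225/2 = 0.6320.
Total = 0.47 * (2.1730 + 0.6320) = 1.3184.

1.3184


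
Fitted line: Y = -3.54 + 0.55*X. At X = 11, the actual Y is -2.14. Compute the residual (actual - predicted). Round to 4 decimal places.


Fitted value at X = 11 is yhat = -3.54 + 0.55*11 = 2.5100.
Residual = -2.14 - 2.5100 = -4.6500.

-4.6500


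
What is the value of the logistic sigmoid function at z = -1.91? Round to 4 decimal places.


Compute exp(1.9100) = 6.7531.
Sigmoid = 1 / (1 + 6.7531) = 1 / 7.7531 = 0.1290.

0.1290


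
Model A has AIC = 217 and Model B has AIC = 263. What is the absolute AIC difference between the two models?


Absolute difference = |217 - 263| = 46.
The model with lower AIC (A) is preferred.

46


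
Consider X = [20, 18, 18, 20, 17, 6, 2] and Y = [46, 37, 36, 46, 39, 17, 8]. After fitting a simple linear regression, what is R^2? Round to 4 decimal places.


Fit the OLS line: b0 = 4.2440, b1 = 1.9732.
SSres = 34.6273.
SStot = 1279.4286.
R^2 = 1 - 34.6273/1279.4286 = 0.9729.

0.9729


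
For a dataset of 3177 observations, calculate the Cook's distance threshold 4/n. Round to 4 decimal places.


Cook's distance cutoff = 4/n = 4/3177.
= 0.0013.

0.0013


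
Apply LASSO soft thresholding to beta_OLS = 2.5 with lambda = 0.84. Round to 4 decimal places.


Absolute value: |2.5| = 2.5.
Compare to lambda = 0.84.
Since |beta| > lambda, coefficient = sign(beta)*(|beta| - lambda) = 1.6600.

1.6600


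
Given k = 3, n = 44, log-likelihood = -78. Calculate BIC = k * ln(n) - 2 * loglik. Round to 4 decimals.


ln(44) = 3.784190.
k * ln(n) = 3 * 3.784190 = 11.352570.
-2L = 156.
BIC = 11.352570 + 156 = 167.352570, which rounds to 167.3526.

167.3526


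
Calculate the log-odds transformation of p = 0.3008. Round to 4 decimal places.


Compute the odds: 0.3008/0.6992 = 0.4302.
Take the natural log: ln(0.4302) = -0.8435.

-0.8435


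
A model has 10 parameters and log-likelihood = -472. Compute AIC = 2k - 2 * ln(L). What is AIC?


Compute:
2k = 2*10 = 20.
-2*loglik = -2*(-472) = 944.
AIC = 20 + 944 = 964.

964


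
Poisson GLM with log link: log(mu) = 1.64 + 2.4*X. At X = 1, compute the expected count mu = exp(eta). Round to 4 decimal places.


Compute eta = 1.64 + 2.4 * 1 = 4.0400.
Apply inverse link: mu = e^4.0400 = 56.8263.

56.8263


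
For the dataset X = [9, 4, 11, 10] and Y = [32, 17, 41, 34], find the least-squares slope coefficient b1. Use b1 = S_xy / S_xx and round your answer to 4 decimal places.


First compute the means: xbar = 8.5000, ybar = 31.0000.
Then S_xx = sum((xi - xbar)^2) = 29.0000.
S_xy = sum((xi - xbar)(yi - ybar)) = 93.0000.
b1 = S_xy / S_xx = 93.0000 / 29.0000 = 3.2069.

3.2069


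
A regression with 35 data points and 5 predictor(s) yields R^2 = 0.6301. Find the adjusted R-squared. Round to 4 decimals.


Adjusted R^2 = 1 - (1 - R^2) * (n-1)/(n-p-1).
(1 - R^2) = 0.3699.
(n-1)/(n-p-1) = 34/29.
(1 - R^2) * (n-1) = 0.3699 * 34 = 12.5766.
Divide by (n-p-1): 12.5766 / 29 = 0.4337.
Adj R^2 = 1 - 0.4337 = 0.5663.

0.5663


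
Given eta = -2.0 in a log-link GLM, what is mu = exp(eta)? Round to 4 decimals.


Apply the inverse link:
mu = e^-2.0 = 0.1353.

0.1353


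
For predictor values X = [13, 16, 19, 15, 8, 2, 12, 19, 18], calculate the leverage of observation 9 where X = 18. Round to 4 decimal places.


Mean of X: xbar = 13.5556.
SXX = 254.2222.
For X = 18: h = 1/9 + (18 - 13.5556)^2/254.2222 = 0.1888.

0.1888


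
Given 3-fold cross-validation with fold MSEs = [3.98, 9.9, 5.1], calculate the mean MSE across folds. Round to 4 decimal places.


Total MSE across folds = 18.9800.
CV-MSE = 18.9800/3 = 6.3267.

6.3267


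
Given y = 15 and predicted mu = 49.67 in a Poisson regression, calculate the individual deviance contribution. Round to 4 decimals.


y/mu = 15/49.67 = 0.301993 (approx.), and ln(15/49.67) = -1.197351.
y * ln(y/mu) = 15 * -1.197351 = -17.960265.
y - mu = -34.67.
D = 2 * (-17.960265 - -34.67) = 33.419470, which rounds to 33.4195.

33.4195


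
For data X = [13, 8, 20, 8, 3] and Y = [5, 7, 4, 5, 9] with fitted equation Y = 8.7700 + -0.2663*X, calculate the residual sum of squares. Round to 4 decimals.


Compute predicted values, then residuals = yi - yhat_i.
Residuals: [-0.3081, 0.3604, 0.5560, -1.6396, 1.0289].
SSres = sum(residual^2) = 4.2809.

4.2809


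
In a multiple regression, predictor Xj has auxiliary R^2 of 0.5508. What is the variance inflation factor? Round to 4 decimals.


Denominator: 1 - 0.5508 = 0.4492.
VIF = 1 / 0.4492 = 2.2262.

2.2262


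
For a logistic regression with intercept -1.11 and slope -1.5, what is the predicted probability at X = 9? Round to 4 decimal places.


Linear predictor: z = -1.11 + -1.5 * 9 = -14.6100.
P = 1/(1 + exp(14.6100)) = 1/(1 + 2213310.6849) = 0.0000.

0.0000


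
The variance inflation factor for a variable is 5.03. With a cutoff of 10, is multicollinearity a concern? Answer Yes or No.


Check: VIF = 5.03 vs threshold = 10.
Since 5.03 < 10, the answer is No.

No


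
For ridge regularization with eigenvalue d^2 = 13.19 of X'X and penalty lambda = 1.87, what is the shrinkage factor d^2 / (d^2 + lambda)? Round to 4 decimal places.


d^2 + lambda = 13.19 + 1.87 = 15.0600.
Shrinkage factor = 13.19/15.0600 = 0.8758.

0.8758


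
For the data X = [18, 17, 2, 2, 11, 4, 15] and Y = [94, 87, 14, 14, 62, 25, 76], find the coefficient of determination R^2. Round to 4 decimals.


The fitted line is Y = 4.9033 + 4.8939*X.
SSres = 19.4458, SStot = 7272.8571.
R^2 = 1 - SSres/SStot = 0.9973.

0.9973


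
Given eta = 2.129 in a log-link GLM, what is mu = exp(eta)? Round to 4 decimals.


mu = exp(eta) = exp(2.129).
= 8.4065.

8.4065


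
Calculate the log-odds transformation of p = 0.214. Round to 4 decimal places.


1 - p = 0.786.
p/(1-p) = 0.2723.
logit = ln(0.2723) = -1.3010.

-1.3010


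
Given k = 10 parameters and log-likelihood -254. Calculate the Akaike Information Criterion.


AIC = 2k - 2*loglik = 2(10) - 2(-254).
= 20 + 508 = 528.

528


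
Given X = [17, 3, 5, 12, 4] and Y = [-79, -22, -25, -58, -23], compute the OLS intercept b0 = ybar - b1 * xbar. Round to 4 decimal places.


The slope is b1 = -4.2548.
Sample means are xbar = 8.2000 and ybar = -41.4000.
Intercept: b0 = -41.4000 - (-4.2548)(8.2000) = -6.5109.

-6.5109


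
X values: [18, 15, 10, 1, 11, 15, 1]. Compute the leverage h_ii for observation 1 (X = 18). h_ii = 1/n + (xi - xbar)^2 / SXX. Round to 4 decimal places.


Compute xbar = 10.1429 with n = 7 observations.
SXX = 276.8571.
Leverage = 1/7 + (18 - 10.1429)^2/276.8571 = 0.3658.

0.3658


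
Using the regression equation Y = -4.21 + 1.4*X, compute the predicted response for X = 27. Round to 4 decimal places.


Plug X = 27 into Y = -4.21 + 1.4*X:
Y = -4.21 + 37.8000 = 33.5900.

33.5900


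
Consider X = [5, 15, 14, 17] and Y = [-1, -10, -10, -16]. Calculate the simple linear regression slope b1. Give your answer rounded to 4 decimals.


Calculate xbar = 12.7500, ybar = -9.2500.
S_xx = 84.7500, S_xy = -95.2500.
Using b1 = S_xy / S_xx = -95.2500 / 84.7500, we get b1 = -1.1239.

-1.1239


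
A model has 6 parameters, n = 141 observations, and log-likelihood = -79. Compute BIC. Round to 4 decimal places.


Compute k*ln(n) = 6*ln(141) = 6*4.948760 = 29.692560.
Then -2*loglik = 158.
BIC = 29.692560 + 158 = 187.692560, which rounds to 187.6926.

187.6926


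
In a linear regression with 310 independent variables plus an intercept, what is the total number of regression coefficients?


Total coefficients = number of predictors + 1 (for the intercept).
= 310 + 1 = 311.

311


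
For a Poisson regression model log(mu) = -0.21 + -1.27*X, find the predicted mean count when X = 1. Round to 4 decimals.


eta = -0.21 + -1.27 * 1 = -1.4800.
mu = exp(-1.4800) = 0.2276.

0.2276


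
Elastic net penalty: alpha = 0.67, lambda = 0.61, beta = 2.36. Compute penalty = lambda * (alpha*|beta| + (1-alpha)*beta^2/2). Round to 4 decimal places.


L1 component = 0.67 * |2.36| = 1.5812.
L2 component = 0.33 * 2.36^2 / 2 = 0.9190.
Penalty = 0.61 * (1.5812 + 0.9190) = 0.61 * 2.5002 = 1.5251.

1.5251


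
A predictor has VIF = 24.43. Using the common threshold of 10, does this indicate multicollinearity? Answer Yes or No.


The threshold is 10.
VIF = 24.43 is >= 10.
Multicollinearity indication: Yes.

Yes


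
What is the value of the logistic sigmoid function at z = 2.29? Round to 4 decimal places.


exp(-2.2900) = 0.1013.
1 + exp(-z) = 1.1013.
sigmoid = 1/1.1013 = 0.9080.

0.9080


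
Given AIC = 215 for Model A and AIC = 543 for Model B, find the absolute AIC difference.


|AIC_A - AIC_B| = |215 - 543| = 328.
Model A is preferred (lower AIC).

328


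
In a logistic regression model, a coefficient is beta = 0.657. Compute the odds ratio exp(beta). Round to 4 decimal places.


The odds ratio is computed as:
OR = e^(0.657) = 1.9290.

1.9290


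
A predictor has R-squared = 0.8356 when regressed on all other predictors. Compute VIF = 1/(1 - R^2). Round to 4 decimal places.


Denominator: 1 - 0.8356 = 0.1644.
VIF = 1 / 0.1644 = 6.0827.

6.0827


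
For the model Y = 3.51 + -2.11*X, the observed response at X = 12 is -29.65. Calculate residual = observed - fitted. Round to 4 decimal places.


Predicted = 3.51 + -2.11 * 12 = -21.8100.
Residual = -29.65 - -21.8100 = -7.8400.

-7.8400


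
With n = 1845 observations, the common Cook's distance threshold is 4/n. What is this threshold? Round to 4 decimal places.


The threshold is 4/n.
4/1845 = 0.0022.

0.0022


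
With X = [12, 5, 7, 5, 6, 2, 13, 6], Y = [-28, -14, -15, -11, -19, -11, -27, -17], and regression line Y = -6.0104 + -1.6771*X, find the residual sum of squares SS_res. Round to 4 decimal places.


Predicted values from Y = -6.0104 + -1.6771*X.
Residuals: [-1.8644, 0.3959, 2.7501, 3.3959, -2.9270, -1.6354, 0.8127, -0.9270].
SSres = 35.4896.

35.4896


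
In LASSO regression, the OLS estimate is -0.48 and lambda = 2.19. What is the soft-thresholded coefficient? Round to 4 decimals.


Absolute value: |-0.48| = 0.48.
Compare to lambda = 2.19.
Since |beta| <= lambda, the coefficient is set to 0.

0.0000


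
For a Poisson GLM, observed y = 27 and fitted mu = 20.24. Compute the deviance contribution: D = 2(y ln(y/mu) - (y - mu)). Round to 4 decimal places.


Compute y*ln(y/mu) = 27*ln(27/20.24) = 27*0.288176 = 7.780752.
y - mu = 6.76.
D = 2*(7.780752 - (6.76)) = 2.041504, which rounds to 2.0415.

2.0415


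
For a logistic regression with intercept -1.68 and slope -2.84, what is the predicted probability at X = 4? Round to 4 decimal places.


Linear predictor: z = -1.68 + -2.84 * 4 = -13.0400.
P = 1/(1 + exp(13.0400)) = 1/(1 + 460468.6250) = 0.0000.

0.0000


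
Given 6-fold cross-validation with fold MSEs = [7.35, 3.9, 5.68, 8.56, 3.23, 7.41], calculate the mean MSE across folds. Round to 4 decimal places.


Total MSE across folds = 36.1300.
CV-MSE = 36.1300/6 = 6.0217.

6.0217


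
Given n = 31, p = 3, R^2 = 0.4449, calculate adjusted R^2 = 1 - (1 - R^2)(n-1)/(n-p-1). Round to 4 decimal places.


Adjusted R^2 = 1 - (1 - R^2) * (n-1)/(n-p-1).
(1 - R^2) = 0.5551.
(n-1)/(n-p-1) = 30/27.
(1 - R^2) * (n-1) = 0.5551 * 30 = 16.6530.
Divide by (n-p-1): 16.6530 / 27 = 0.6168.
Adj R^2 = 1 - 0.6168 = 0.3832.

0.3832


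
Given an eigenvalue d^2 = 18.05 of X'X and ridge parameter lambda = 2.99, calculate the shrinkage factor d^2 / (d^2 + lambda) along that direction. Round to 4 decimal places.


Compute the denominator: 18.05 + 2.99 = 21.0400.
Shrinkage factor = 18.05 / 21.0400 = 0.8579.

0.8579


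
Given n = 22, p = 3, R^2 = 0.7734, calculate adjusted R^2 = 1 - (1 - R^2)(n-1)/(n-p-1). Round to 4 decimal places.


Using the formula:
(1 - 0.7734) = 0.2266.
Multiply by 21/18: 0.2266 * 21 = 4.7586, then 4.7586 / 18 = 0.2644.
Adj R^2 = 1 - 0.2644 = 0.7356.

0.7356


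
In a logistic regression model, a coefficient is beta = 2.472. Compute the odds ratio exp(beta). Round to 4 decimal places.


exp(2.472) = 11.8461.
So the odds ratio is 11.8461.

11.8461


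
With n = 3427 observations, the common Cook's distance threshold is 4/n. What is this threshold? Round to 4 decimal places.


Using the rule of thumb:
Threshold = 4 / 3427 = 0.0012.

0.0012


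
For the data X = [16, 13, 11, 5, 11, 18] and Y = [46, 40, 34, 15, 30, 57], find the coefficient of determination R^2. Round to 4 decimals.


Fit the OLS line: b0 = -1.5516, b1 = 3.1258.
SSres = 22.3645.
SStot = 1032.0000.
R^2 = 1 - 22.3645/1032.0000 = 0.9783.

0.9783


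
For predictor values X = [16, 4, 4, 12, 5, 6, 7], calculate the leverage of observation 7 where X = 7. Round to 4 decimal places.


Mean of X: xbar = 7.7143.
SXX = 125.4286.
For X = 7: h = 1/7 + (7 - 7.7143)^2/125.4286 = 0.1469.

0.1469


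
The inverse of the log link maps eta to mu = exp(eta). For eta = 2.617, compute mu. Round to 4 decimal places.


mu = exp(eta) = exp(2.617).
= 13.6946.

13.6946


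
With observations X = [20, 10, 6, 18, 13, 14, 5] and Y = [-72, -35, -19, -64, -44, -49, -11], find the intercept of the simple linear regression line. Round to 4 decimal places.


The slope is b1 = -3.9136.
Sample means are xbar = 12.2857 and ybar = -42.0000.
Intercept: b0 = -42.0000 - (-3.9136)(12.2857) = 6.0812.

6.0812


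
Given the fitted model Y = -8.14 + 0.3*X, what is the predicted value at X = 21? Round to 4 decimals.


Substitute X = 21 into the equation:
Y = -8.14 + 0.3 * 21 = -8.14 + 6.3000 = -1.8400.

-1.8400


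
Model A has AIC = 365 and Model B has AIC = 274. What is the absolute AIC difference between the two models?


|AIC_A - AIC_B| = |365 - 274| = 91.
Model B is preferred (lower AIC).

91


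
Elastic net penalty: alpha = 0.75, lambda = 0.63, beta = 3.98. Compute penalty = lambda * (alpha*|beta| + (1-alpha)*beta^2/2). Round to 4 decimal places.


L1 component = 0.75 * |3.98| = 2.9850.
L2 component = 0.25 * 3.98^2 / 2 = 1.9801.
Penalty = 0.63 * (2.9850 + 1.9801) = 0.63 * 4.9651 = 3.1280.

3.1280


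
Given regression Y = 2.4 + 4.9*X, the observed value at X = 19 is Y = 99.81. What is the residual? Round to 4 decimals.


Predicted = 2.4 + 4.9 * 19 = 95.5000.
Residual = 99.81 - 95.5000 = 4.3100.

4.3100


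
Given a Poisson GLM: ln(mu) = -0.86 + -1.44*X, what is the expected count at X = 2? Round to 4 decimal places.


Linear predictor: eta = -0.86 + (-1.44)(2) = -3.7400.
Expected count: mu = exp(-3.7400) = 0.0238.

0.0238


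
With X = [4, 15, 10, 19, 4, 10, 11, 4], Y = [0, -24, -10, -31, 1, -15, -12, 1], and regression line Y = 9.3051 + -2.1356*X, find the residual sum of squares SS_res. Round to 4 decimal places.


For each point, residual = actual - predicted.
Residuals: [-0.7627, -1.2711, 2.0509, 0.2713, 0.2373, -2.9491, 2.1865, 0.2373].
Sum of squared residuals = 20.0678.

20.0678


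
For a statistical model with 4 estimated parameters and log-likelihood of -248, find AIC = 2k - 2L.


Compute:
2k = 2*4 = 8.
-2*loglik = -2*(-248) = 496.
AIC = 8 + 496 = 504.

504


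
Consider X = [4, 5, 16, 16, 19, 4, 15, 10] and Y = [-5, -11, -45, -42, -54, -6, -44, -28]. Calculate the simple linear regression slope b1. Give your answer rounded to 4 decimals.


The sample means are xbar = 11.1250 and ybar = -29.3750.
Compute S_xx = 264.8750 and S_xy = -842.6250.
Slope b1 = S_xy / S_xx = -842.6250 / 264.8750 = -3.1812.

-3.1812


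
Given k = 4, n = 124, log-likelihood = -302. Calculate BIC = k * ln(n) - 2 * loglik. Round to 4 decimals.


Compute k*ln(n) = 4*ln(124) = 4*4.820282 = 19.281128.
Then -2*loglik = 604.
BIC = 19.281128 + 604 = 623.281128, which rounds to 623.2811.

623.2811


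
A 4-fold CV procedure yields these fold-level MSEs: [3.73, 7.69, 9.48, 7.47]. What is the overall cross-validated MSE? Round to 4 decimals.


Add all fold MSEs: 28.3700.
Divide by k = 4: 28.3700/4 = 7.0925.

7.0925


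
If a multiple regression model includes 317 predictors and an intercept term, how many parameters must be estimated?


Total coefficients = number of predictors + 1 (for the intercept).
= 317 + 1 = 318.

318


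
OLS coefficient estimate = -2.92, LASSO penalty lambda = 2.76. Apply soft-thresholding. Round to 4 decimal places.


Check: |-2.92| = 2.92 vs lambda = 2.76.
Since |beta| > lambda, coefficient = sign(beta)*(|beta| - lambda) = -0.1600.
Soft-thresholded coefficient = -0.1600.

-0.1600


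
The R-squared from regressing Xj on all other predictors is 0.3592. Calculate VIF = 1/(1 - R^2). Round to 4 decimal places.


Denominator: 1 - 0.3592 = 0.6408.
VIF = 1 / 0.6408 = 1.5605.

1.5605


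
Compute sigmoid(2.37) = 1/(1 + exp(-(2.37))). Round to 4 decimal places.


Compute exp(-2.3700) = 0.0935.
Sigmoid = 1 / (1 + 0.0935) = 1 / 1.0935 = 0.9145.

0.9145


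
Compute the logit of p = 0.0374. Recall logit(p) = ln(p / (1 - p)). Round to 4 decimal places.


The odds are p/(1-p) = 0.0374 / 0.9626 = 0.0389.
logit(p) = ln(0.0389) = -3.2480.

-3.2480


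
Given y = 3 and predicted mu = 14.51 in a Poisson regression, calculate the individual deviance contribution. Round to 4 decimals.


Compute y*ln(y/mu) = 3*ln(3/14.51) = 3*-1.576226 = -4.728678.
y - mu = -11.51.
D = 2*(-4.728678 - (-11.51)) = 13.562644, which rounds to 13.5626.

13.5626


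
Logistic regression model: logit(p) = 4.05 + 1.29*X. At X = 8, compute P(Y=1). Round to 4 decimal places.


Compute z = 4.05 + (1.29)(8) = 14.3700.
exp(-z) = 0.0000.
P = 1/(1 + 0.0000) = 1.0000.

1.0000


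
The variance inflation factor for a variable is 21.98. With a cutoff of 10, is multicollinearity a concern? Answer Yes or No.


Compare VIF = 21.98 to the threshold of 10.
21.98 >= 10, so the answer is Yes.

Yes


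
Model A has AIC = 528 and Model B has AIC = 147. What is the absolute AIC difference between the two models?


Absolute difference = |528 - 147| = 381.
The model with lower AIC (B) is preferred.

381


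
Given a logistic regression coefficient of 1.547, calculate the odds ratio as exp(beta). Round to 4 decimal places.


exp(1.547) = 4.6974.
So the odds ratio is 4.6974.

4.6974


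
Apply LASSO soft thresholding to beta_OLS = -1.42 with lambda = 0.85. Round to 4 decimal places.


Absolute value: |-1.42| = 1.42.
Compare to lambda = 0.85.
Since |beta| > lambda, coefficient = sign(beta)*(|beta| - lambda) = -0.5700.

-0.5700


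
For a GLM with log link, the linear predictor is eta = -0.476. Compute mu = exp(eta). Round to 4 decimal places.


Apply the inverse link:
mu = e^-0.476 = 0.6213.

0.6213


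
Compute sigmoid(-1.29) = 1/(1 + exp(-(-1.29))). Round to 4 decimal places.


Compute exp(1.2900) = 3.6328.
Sigmoid = 1 / (1 + 3.6328) = 1 / 4.6328 = 0.2159.

0.2159


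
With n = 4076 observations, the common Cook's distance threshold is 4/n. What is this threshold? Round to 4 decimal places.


Cook's distance cutoff = 4/n = 4/4076.
= 0.0010.

0.0010


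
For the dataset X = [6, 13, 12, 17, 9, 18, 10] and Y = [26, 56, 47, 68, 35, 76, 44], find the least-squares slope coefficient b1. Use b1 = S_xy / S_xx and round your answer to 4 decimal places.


Calculate xbar = 12.1429, ybar = 50.2857.
S_xx = 110.8571, S_xy = 452.7143.
Using b1 = S_xy / S_xx = 452.7143 / 110.8571, we get b1 = 4.0838.

4.0838


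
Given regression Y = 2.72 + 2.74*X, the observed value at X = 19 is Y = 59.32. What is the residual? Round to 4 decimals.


Compute yhat = 2.72 + (2.74)(19) = 54.7800.
Residual = actual - predicted = 59.32 - 54.7800 = 4.5400.

4.5400


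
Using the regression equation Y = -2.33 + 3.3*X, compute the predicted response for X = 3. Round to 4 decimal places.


Predicted value:
Y = -2.33 + (3.3)(3) = -2.33 + 9.9000 = 7.5700.

7.5700


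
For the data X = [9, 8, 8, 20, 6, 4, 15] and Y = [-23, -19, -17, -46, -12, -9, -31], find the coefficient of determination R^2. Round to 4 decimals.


Fit the OLS line: b0 = 0.0445, b1 = -2.2473.
SSres = 20.3379.
SStot = 959.7143.
R^2 = 1 - 20.3379/959.7143 = 0.9788.

0.9788


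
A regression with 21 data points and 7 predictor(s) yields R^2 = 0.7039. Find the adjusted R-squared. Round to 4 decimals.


Adjusted R^2 = 1 - (1 - R^2) * (n-1)/(n-p-1).
(1 - R^2) = 0.2961.
(n-1)/(n-p-1) = 20/13.
(1 - R^2) * (n-1) = 0.2961 * 20 = 5.9220.
Divide by (n-p-1): 5.9220 / 13 = 0.4555.
Adj R^2 = 1 - 0.4555 = 0.5445.

0.5445


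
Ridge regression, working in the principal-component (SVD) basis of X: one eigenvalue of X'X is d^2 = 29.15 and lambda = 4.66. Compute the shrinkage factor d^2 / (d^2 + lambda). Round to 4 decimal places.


d^2 + lambda = 29.15 + 4.66 = 33.8100.
Shrinkage factor = 29.15/33.8100 = 0.8622.

0.8622


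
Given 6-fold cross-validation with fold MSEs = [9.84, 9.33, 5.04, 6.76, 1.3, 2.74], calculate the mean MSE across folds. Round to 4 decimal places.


Add all fold MSEs: 35.0100.
Divide by k = 6: 35.0100/6 = 5.8350.

5.8350


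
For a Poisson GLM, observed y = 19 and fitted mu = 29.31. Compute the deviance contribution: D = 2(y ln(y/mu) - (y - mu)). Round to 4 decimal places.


First: ln(19/29.31) = -0.433490.
Then: 19 * -0.433490 = -8.236310.
y - mu = 19 - 29.31 = -10.31.
D = 2(-8.236310 - -10.31) = 4.147380, which rounds to 4.1474.

4.1474


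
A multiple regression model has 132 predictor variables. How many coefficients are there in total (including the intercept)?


Total coefficients = number of predictors + 1 (for the intercept).
= 132 + 1 = 133.

133


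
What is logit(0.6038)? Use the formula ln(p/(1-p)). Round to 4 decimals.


1 - p = 0.3962.
p/(1-p) = 1.5240.
logit = ln(1.5240) = 0.4213.

0.4213


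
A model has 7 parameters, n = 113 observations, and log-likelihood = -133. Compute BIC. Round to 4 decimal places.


Compute k*ln(n) = 7*ln(113) = 7*4.727388 = 33.091716.
Then -2*loglik = 266.
BIC = 33.091716 + 266 = 299.091716, which rounds to 299.0917.

299.0917


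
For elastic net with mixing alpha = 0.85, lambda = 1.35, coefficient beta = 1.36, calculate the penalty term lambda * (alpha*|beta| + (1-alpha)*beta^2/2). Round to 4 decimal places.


Compute:
L1 = 0.85 * 1.36 = 1.1560.
L2 = 0.15 * 1.36^2 / 2 = 0.1387.
Penalty = 1.35 * (1.1560 + 0.1387) = 1.7479.

1.7479


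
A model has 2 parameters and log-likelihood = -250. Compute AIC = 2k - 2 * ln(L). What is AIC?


AIC = 2k - 2*loglik = 2(2) - 2(-250).
= 4 + 500 = 504.

504


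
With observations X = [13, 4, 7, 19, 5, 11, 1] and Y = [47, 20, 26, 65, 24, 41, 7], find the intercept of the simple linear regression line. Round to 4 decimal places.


First find the slope: b1 = 3.1380.
Means: xbar = 8.5714, ybar = 32.8571.
b0 = ybar - b1 * xbar = 32.8571 - 3.1380 * 8.5714 = 5.9598.

5.9598


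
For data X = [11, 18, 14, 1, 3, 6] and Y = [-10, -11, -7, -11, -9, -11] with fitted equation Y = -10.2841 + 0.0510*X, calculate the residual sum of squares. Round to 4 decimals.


Predicted values from Y = -10.2841 + 0.0510*X.
Residuals: [-0.2769, -1.6339, 2.5701, -0.7669, 1.1311, -1.0219].
SSres = 12.2635.

12.2635


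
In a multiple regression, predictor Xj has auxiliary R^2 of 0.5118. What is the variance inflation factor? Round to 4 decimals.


Denominator: 1 - 0.5118 = 0.4882.
VIF = 1 / 0.4882 = 2.0483.

2.0483


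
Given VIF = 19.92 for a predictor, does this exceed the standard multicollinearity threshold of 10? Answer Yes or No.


The threshold is 10.
VIF = 19.92 is >= 10.
Multicollinearity indication: Yes.

Yes


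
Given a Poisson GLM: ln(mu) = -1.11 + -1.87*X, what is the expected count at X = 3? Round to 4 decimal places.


eta = -1.11 + -1.87 * 3 = -6.7200.
mu = exp(-6.7200) = 0.0012.

0.0012


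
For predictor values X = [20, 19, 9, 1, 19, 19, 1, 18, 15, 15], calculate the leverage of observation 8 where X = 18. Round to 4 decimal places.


Compute xbar = 13.6000 with n = 10 observations.
SXX = 490.4000.
Leverage = 1/10 + (18 - 13.6000)^2/490.4000 = 0.1395.

0.1395


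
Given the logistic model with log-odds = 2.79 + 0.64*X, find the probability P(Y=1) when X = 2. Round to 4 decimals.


Linear predictor: z = 2.79 + 0.64 * 2 = 4.0700.
P = 1/(1 + exp(-4.0700)) = 1/(1 + 0.0171) = 0.9832.

0.9832


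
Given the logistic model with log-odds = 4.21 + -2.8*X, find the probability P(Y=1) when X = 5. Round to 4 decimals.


Linear predictor: z = 4.21 + -2.8 * 5 = -9.7900.
P = 1/(1 + exp(9.7900)) = 1/(1 + 17854.3062) = 0.0001.

0.0001


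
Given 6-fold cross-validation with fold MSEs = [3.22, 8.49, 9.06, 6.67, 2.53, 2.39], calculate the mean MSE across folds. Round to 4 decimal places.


Total MSE across folds = 32.3600.
CV-MSE = 32.3600/6 = 5.3933.

5.3933


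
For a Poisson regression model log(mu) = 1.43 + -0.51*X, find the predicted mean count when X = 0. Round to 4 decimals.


Linear predictor: eta = 1.43 + (-0.51)(0) = 1.4300.
Expected count: mu = exp(1.4300) = 4.1787.

4.1787


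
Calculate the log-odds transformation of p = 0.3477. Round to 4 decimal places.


The odds are p/(1-p) = 0.3477 / 0.6523 = 0.5330.
logit(p) = ln(0.5330) = -0.6292.

-0.6292


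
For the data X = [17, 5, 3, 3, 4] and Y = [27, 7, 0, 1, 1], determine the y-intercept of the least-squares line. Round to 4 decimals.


The slope is b1 = 1.8897.
Sample means are xbar = 6.4000 and ybar = 7.2000.
Intercept: b0 = 7.2000 - (1.8897)(6.4000) = -4.8939.

-4.8939


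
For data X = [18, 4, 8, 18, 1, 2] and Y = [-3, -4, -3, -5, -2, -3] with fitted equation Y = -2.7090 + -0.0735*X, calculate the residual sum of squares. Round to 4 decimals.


For each point, residual = actual - predicted.
Residuals: [1.0320, -0.9970, 0.2970, -0.9680, 0.7825, -0.1440].
Sum of squared residuals = 3.7173.

3.7173


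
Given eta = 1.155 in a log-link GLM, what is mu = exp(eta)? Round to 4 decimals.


Apply the inverse link:
mu = e^1.155 = 3.1740.

3.1740


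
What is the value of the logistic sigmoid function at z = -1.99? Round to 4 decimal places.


First, exp(1.9900) = 7.3155.
Then sigma(z) = 1/(1 + 7.3155) = 0.1203.

0.1203


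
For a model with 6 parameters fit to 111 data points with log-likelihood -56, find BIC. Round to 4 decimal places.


ln(111) = 4.709530.
k * ln(n) = 6 * 4.709530 = 28.257180.
-2L = 112.
BIC = 28.257180 + 112 = 140.257180, which rounds to 140.2572.

140.2572


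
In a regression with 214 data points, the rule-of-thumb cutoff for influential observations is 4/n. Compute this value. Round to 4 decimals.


Using the rule of thumb:
Threshold = 4 / 214 = 0.0187.

0.0187


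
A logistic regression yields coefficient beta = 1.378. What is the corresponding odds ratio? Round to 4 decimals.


exp(1.378) = 3.9670.
So the odds ratio is 3.9670.

3.9670


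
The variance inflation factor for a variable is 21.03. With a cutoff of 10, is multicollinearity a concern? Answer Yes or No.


The threshold is 10.
VIF = 21.03 is >= 10.
Multicollinearity indication: Yes.

Yes


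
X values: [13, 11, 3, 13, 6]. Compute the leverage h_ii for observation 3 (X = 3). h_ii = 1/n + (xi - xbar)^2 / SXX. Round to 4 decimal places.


n = 5, xbar = 9.2000.
SXX = sum((xi - xbar)^2) = 80.8000.
h = 1/5 + (3 - 9.2000)^2 / 80.8000 = 0.6757.

0.6757


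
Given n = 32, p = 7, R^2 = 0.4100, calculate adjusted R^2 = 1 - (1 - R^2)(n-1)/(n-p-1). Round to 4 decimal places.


Plug in: Adj R^2 = 1 - (1 - 0.4100) * 31/24.
= 1 - 0.5900 * 31/24
= 1 - 18.2900 / 24
= 1 - 0.7621 = 0.2379.

0.2379


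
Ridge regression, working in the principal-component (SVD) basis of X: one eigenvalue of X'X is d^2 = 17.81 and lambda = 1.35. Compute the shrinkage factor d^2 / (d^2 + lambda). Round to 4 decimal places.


d^2 + lambda = 17.81 + 1.35 = 19.1600.
Shrinkage factor = 17.81/19.1600 = 0.9295.

0.9295


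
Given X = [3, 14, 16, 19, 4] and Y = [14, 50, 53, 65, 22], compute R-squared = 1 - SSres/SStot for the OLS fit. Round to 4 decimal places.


After computing the OLS fit (b0=7.4231, b1=2.9801):
SSres = 18.7163, SStot = 1890.8000.
R^2 = 1 - 18.7163/1890.8000 = 0.9901.

0.9901


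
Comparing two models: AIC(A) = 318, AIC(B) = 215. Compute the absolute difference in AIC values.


|AIC_A - AIC_B| = |318 - 215| = 103.
Model B is preferred (lower AIC).

103


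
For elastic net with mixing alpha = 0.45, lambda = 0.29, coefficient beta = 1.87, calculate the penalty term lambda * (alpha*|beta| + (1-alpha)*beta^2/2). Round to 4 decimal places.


alpha * |beta| = 0.45 * 1.87 = 0.8415.
(1-alpha) * beta^2/2 = 0.55 * 3.4969/2 = 0.9616.
Total = 0.29 * (0.8415 + 0.9616) = 0.5229.

0.5229


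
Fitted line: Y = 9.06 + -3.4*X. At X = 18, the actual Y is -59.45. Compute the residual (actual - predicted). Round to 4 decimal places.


Compute yhat = 9.06 + (-3.4)(18) = -52.1400.
Residual = actual - predicted = -59.45 - -52.1400 = -7.3100.

-7.3100


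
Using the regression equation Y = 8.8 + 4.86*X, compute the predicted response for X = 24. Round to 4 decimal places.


Substitute X = 24 into the equation:
Y = 8.8 + 4.86 * 24 = 8.8 + 116.6400 = 125.4400.

125.4400


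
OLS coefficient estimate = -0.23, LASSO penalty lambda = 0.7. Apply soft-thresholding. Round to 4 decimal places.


Check: |-0.23| = 0.23 vs lambda = 0.7.
Since |beta| <= lambda, the coefficient is set to 0.
Soft-thresholded coefficient = 0.0000.

0.0000


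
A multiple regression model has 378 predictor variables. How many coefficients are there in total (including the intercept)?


Including the intercept, the model has 378 predictor coefficients + 1 intercept.
Total = 379.

379


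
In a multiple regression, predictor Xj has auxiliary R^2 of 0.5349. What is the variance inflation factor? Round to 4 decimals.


VIF = 1 / (1 - 0.5349).
= 1 / 0.4651 = 2.1501.

2.1501


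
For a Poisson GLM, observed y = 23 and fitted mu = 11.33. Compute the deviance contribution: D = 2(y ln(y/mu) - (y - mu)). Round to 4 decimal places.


First: ln(23/11.33) = 0.708040.
Then: 23 * 0.708040 = 16.284920.
y - mu = 23 - 11.33 = 11.67.
D = 2(16.284920 - 11.67) = 9.229840, which rounds to 9.2298.

9.2298


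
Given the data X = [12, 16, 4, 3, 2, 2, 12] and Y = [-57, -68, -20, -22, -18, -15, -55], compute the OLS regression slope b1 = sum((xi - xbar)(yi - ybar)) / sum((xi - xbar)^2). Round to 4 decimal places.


Calculate xbar = 7.2857, ybar = -36.4286.
S_xx = 205.4286, S_xy = -786.1429.
Using b1 = S_xy / S_xx = -786.1429 / 205.4286, we get b1 = -3.8268.

-3.8268


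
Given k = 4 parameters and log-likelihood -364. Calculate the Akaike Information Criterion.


AIC = 2k - 2*loglik = 2(4) - 2(-364).
= 8 + 728 = 736.

736


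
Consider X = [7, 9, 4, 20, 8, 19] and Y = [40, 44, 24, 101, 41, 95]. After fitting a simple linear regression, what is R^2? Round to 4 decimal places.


The fitted line is Y = 3.7547 + 4.8130*X.
SSres = 19.5423, SStot = 5181.5000.
R^2 = 1 - SSres/SStot = 0.9962.

0.9962


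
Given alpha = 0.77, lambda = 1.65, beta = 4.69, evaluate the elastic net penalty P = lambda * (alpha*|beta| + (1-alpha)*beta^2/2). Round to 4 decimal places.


Compute:
L1 = 0.77 * 4.69 = 3.6113.
L2 = 0.23 * 4.69^2 / 2 = 2.5296.
Penalty = 1.65 * (3.6113 + 2.5296) = 10.1324.

10.1324


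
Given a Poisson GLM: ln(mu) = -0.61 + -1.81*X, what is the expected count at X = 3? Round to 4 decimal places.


eta = -0.61 + -1.81 * 3 = -6.0400.
mu = exp(-6.0400) = 0.0024.

0.0024


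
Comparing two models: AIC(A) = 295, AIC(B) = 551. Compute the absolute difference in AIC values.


|AIC_A - AIC_B| = |295 - 551| = 256.
Model A is preferred (lower AIC).

256


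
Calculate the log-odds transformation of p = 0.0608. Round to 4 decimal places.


1 - p = 0.9392.
p/(1-p) = 0.0647.
logit = ln(0.0647) = -2.7374.

-2.7374


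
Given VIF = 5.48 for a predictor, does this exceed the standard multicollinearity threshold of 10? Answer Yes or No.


Check: VIF = 5.48 vs threshold = 10.
Since 5.48 < 10, the answer is No.

No


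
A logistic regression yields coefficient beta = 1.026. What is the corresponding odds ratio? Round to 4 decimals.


Odds ratio = exp(beta) = exp(1.026).
= 2.7899.

2.7899


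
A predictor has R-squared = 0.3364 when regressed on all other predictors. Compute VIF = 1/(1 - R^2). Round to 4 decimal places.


VIF = 1 / (1 - 0.3364).
= 1 / 0.6636 = 1.5069.

1.5069


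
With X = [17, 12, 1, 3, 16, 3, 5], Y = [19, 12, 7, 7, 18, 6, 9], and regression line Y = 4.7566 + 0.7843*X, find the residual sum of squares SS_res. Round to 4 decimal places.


Predicted values from Y = 4.7566 + 0.7843*X.
Residuals: [0.9103, -2.1682, 1.4591, -0.1095, 0.6946, -1.1095, 0.3219].
SSres = 9.4878.

9.4878


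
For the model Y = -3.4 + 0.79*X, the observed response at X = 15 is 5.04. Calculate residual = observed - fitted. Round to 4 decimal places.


Predicted = -3.4 + 0.79 * 15 = 8.4500.
Residual = 5.04 - 8.4500 = -3.4100.

-3.4100


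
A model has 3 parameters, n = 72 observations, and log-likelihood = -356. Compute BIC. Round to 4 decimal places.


ln(72) = 4.276666.
k * ln(n) = 3 * 4.276666 = 12.829998.
-2L = 712.
BIC = 12.829998 + 712 = 724.829998, which rounds to 724.8300.

724.8300


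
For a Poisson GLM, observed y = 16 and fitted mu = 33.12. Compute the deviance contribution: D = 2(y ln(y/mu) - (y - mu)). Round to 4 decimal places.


First: ln(16/33.12) = -0.727549.
Then: 16 * -0.727549 = -11.640784.
y - mu = 16 - 33.12 = -17.12.
D = 2(-11.640784 - -17.12) = 10.958432, which rounds to 10.9584.

10.9584


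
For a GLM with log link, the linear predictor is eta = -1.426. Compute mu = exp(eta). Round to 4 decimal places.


mu = exp(eta) = exp(-1.426).
= 0.2403.

0.2403


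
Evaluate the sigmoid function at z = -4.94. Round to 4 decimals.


Compute exp(4.9400) = 139.7702.
Sigmoid = 1 / (1 + 139.7702) = 1 / 140.7702 = 0.0071.

0.0071


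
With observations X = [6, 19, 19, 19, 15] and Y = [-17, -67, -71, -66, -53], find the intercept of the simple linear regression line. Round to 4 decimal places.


First find the slope: b1 = -3.9198.
Means: xbar = 15.6000, ybar = -54.8000.
b0 = ybar - b1 * xbar = -54.8000 - -3.9198 * 15.6000 = 6.3491.

6.3491


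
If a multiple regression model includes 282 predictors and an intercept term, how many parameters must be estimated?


Each predictor gets one coefficient, plus one intercept.
Total parameters = 282 + 1 = 283.

283


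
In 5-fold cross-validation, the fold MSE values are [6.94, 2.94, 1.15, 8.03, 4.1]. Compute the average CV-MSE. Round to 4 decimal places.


Sum of fold MSEs = 23.1600.
Average = 23.1600 / 5 = 4.6320.

4.6320


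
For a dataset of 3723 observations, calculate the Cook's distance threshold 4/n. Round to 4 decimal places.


The threshold is 4/n.
4/3723 = 0.0011.

0.0011


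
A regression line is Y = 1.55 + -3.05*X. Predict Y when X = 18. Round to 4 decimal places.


Predicted value:
Y = 1.55 + (-3.05)(18) = 1.55 + -54.9000 = -53.3500.

-53.3500


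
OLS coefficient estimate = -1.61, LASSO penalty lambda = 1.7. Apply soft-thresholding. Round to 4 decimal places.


|beta_OLS| = 1.61.
lambda = 1.7.
Since |beta| <= lambda, the coefficient is set to 0.
Result = 0.0000.

0.0000


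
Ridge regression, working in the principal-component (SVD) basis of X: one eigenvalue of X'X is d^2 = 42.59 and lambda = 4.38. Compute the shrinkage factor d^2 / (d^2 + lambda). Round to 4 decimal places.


Denominator = d^2 + lambda = 42.59 + 4.38 = 46.9700.
Shrinkage = 42.59 / 46.9700 = 0.9067.

0.9067


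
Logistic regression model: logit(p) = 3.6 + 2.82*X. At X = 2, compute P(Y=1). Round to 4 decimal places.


Compute z = 3.6 + (2.82)(2) = 9.2400.
exp(-z) = 0.0001.
P = 1/(1 + 0.0001) = 0.9999.

0.9999


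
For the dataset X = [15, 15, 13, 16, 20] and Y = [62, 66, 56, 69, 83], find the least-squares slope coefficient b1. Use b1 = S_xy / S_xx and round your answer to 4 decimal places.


The sample means are xbar = 15.8000 and ybar = 67.2000.
Compute S_xx = 26.8000 and S_xy = 103.2000.
Slope b1 = S_xy / S_xx = 103.2000 / 26.8000 = 3.8507.

3.8507


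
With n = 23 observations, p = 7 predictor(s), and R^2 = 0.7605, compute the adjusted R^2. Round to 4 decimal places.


Using the formula:
(1 - 0.7605) = 0.2395.
Multiply by 22/15: 0.2395 * 22 = 5.2690, then 5.2690 / 15 = 0.3513.
Adj R^2 = 1 - 0.3513 = 0.6487.

0.6487


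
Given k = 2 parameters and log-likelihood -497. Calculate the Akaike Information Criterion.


AIC = 2k - 2*loglik = 2(2) - 2(-497).
= 4 + 994 = 998.

998


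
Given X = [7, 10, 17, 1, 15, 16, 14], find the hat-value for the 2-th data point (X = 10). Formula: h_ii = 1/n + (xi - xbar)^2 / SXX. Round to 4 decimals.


n = 7, xbar = 11.4286.
SXX = sum((xi - xbar)^2) = 201.7143.
h = 1/7 + (10 - 11.4286)^2 / 201.7143 = 0.1530.

0.1530


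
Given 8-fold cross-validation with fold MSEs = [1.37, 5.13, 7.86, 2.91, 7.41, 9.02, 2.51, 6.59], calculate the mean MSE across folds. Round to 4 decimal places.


Total MSE across folds = 42.8000.
CV-MSE = 42.8000/8 = 5.3500.

5.3500


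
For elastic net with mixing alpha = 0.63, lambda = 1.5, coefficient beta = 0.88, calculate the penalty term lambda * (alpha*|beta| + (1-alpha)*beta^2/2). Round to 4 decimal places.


L1 component = 0.63 * |0.88| = 0.5544.
L2 component = 0.37 * 0.88^2 / 2 = 0.1433.
Penalty = 1.5 * (0.5544 + 0.1433) = 1.5 * 0.6977 = 1.0465.

1.0465


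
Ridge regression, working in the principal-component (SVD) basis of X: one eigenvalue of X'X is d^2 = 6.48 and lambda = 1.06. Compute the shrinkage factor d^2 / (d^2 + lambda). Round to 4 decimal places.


d^2 + lambda = 6.48 + 1.06 = 7.5400.
Shrinkage factor = 6.48/7.5400 = 0.8594.

0.8594


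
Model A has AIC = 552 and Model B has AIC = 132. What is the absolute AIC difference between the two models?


Absolute difference = |552 - 132| = 420.
The model with lower AIC (B) is preferred.

420


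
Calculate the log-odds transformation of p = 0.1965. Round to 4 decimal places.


Compute the odds: 0.1965/0.8035 = 0.2446.
Take the natural log: ln(0.2446) = -1.4083.

-1.4083
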